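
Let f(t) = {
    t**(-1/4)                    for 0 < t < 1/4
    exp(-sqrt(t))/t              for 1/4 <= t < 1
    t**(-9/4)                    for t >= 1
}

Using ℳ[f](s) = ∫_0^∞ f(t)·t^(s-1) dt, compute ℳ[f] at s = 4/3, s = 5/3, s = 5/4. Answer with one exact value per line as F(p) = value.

F(4/3) = -2*uppergamma(2/3, 1) + 3*2**(5/6)/26 + 12/11 + 2*uppergamma(2/3, 1/2)
F(5/3) = -2*uppergamma(4/3, 1) + 3*2**(1/6)/34 + 2*uppergamma(4/3, 1/2) + 12/7
F(5/4) = -2*sqrt(pi)*erfc(1) + 2*sqrt(pi)*erfc(sqrt(2)/2) + 5/4

the shared t-power comes off first: t**(3/4) on [0, 1/4); exp(-sqrt(t)) on [1/4, 1); t**(-5/4) on [1, ∞)
remove the power substitution first: t**(3/2) on [0, 1/2); exp(-t) on [1/2, 1); t**(-5/2) on [1, ∞)
decompose at 1/4, 1; ℳ[f](s) sums the 3 pieces' integrals
∫ t**(-1/4)·t^(s-1) over [0, 1/4)
[1/4, 1) adds the kernel integral of exp(-sqrt(t))/t
over [1, ∞), the kernel integral of t**(-9/4) enters the sum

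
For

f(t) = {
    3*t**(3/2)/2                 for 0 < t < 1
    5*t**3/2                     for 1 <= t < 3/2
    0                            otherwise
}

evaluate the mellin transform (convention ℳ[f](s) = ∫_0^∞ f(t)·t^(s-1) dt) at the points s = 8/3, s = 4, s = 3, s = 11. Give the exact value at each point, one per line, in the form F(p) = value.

F(8/3) = -69/850 + 3645*2**(1/3)*3**(2/3)/2176
F(4) = 118621/19712
F(3) = 3581/768
F(11) = 597199381/11468800

breakpoints 1: one integral from each of the 2 segments
on [0, 1) integrate f = 3*t**(3/2)/2 against the kernel
segment 1 to 3/2 holds 5*t**3/2; add its integral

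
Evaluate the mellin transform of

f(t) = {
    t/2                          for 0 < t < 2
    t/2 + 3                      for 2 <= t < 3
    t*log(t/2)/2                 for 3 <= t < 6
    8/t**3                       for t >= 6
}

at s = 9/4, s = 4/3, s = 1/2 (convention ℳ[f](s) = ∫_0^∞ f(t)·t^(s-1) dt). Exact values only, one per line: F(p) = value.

undo the common scale on t: t on [0, 1); t + 3 on [1, 3/2); t*log(t) on [3/2, 3); …
decompose at 2, 3, 6; ℳ[f](s) sums the 4 pieces' integrals
the [0, 2) slice contributes ∫ t/2·t^(s-1) dt
between 2 and 3 the integrand is (t/2 + 3)·t^(s-1)
over [3, 6), the kernel integral of t*log(t/2)/2 enters the sum
piece [6, ∞): integrate 8/t**3 against the kernel

F(9/4) = -12848*6**(1/4)/1521 - 16*2**(1/4)/3 - 54*3**(1/4)*log(3)/13 + 54*3**(1/4)*log(2)/13 + 2946*3**(1/4)/169 + 432*6**(1/4)*log(3)/13
F(4/3) = -2332*6**(1/3)/735 - 9*2**(1/3)/2 - 27*3**(1/3)*log(3)/14 + 27*3**(1/3)*log(2)/14 + 1863*3**(1/3)/196 + 54*6**(1/3)*log(3)/7
F(1/2) = -6*sqrt(2) - 178*sqrt(6)/135 + log(2**(sqrt(3))*3**(-sqrt(3) + 2*sqrt(6))) + 23*sqrt(3)/3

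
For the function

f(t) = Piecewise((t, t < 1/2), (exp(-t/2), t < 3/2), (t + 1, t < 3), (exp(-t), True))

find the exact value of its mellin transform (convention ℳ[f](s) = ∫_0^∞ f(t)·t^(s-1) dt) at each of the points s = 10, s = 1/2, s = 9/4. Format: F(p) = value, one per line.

treat the 4 regions marked off by 1/2, 3/2, 3 separately and sum
over [0, 1/2), the kernel integral of t enters the sum
the [1/2, 3/2) slice contributes ∫ exp(-t/2)·t^(s-1) dt
on [3/2, 3) integrate f = (t + 1) against the kernel
the [3, ∞) slice contributes ∫ exp(-t)·t^(s-1) dt

F(10) = -201383466759*exp(-3/4)/256 + 2477577947/112640 + 7280604*exp(-3) + 122145247909*exp(-1/4)/256
F(1/2) = sqrt(2)*(-3*sqrt(3)/2 - sqrt(pi)*erfc(sqrt(3)/2) + sqrt(2)*sqrt(pi)*erfc(sqrt(3))/2 + 1/6 + sqrt(pi)*erfc(1/2) + 2*sqrt(6))
F(9/4) = -4*2**(1/4)*uppergamma(9/4, 3/4) - 53*2**(3/4)*3**(1/4)/52 + 2**(3/4)/52 + uppergamma(9/4, 3) + 4*2**(1/4)*uppergamma(9/4, 1/4) + 160*3**(1/4)/13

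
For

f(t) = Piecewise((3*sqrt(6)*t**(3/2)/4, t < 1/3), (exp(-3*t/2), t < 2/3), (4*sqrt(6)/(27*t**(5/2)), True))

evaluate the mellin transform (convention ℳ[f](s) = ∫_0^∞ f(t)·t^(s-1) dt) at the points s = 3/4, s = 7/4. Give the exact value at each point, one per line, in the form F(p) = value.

remove the common scale on t first: t**(3/2) on [0, 1/2); exp(-t) on [1/2, 1); t**(-5/2) on [1, ∞)
decompose at 1/3, 2/3; ℳ[f](s) sums the 3 pieces' integrals
on [0, 1/3): add ∫ 3*sqrt(6)*t**(3/2)/4·t^(s-1) dt
∫ over [1/3, 2/3) of exp(-3*t/2)·t^(s-1) joins the sum
over [2/3, ∞), the kernel integral of 4*sqrt(6)/(27*t**(5/2)) enters the sum

F(3/4) = 3**(1/4)*(-63*2**(3/4)*uppergamma(3/4, 1) + 7*sqrt(2) + 36*2**(3/4) + 63*2**(3/4)*uppergamma(3/4, 1/2))/189
F(7/4) = 3**(1/4)*(-78*2**(3/4)*uppergamma(7/4, 1) + 3*sqrt(2) + 78*2**(3/4)*uppergamma(7/4, 1/2) + 104*2**(3/4))/351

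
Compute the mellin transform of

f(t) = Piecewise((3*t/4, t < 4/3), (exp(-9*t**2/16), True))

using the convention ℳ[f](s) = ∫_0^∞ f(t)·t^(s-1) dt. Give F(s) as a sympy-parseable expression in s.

invert the common scale on t to get 3*t/2 on [0, 2/3); exp(-9*t**2/4) on [2/3, ∞)
invert the common scale on t to get t on [0, 1); exp(-t**2) on [1, ∞)
peel off the power substitution: sqrt(t) on [0, 1); exp(-t) on [1, ∞)
cuts at 4/3: linearity sums the 2 kernel integrals
segment 0 to 4/3 holds 3*t/4; add its integral
[4/3, ∞) adds the kernel integral of exp(-9*t**2/16)

2**s*((s + 1)*uppergamma(s/2, 1) + 2)/(2*(3/2)**s*(s + 1))
  Re(s) > -1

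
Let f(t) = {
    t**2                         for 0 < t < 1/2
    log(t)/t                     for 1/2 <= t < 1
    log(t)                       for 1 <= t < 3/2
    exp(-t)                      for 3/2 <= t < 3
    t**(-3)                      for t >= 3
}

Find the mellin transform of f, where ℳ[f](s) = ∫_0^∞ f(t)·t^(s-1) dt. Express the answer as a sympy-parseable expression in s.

(108*2**s*s**2*(s - 3)*(s + 2)*(s**2 - 2*s + 1)*uppergamma(s, 3/2) - 108*2**s*s**2*(s - 3)*(s + 2)*(s**2 - 2*s + 1)*uppergamma(s, 3) - 108*2**s*s**2*(s - 3)*(s + 2) + 108*2**s*(s - 3)*(s + 2)*(s**2 - 2*s + 1) - 108*3**s*s*(s - 3)*(s + 2)*(s**2 - 2*s + 1)*log(2) + 108*3**s*s*(s - 3)*(s + 2)*(s**2 - 2*s + 1)*log(3) - 108*3**s*(s - 3)*(s + 2)*(s**2 - 2*s + 1) - 4*6**s*s**2*(s + 2)*(s**2 - 2*s + 1) + 216*s**3*(s - 3)*(s + 2)*log(2) - 216*s**2*(s - 3)*(s + 2)*log(2) + 216*s**2*(s - 3)*(s + 2) + 27*s**2*(s - 3)*(s**2 - 2*s + 1))/(108*2**s*s**2*(s - 3)*(s + 2)*(s**2 - 2*s + 1))
  -2 < Re(s) < 3

treat the 5 regions marked off by 1/2, 1, 3/2, 3 separately and sum
the [0, 1/2) slice contributes ∫ t**2·t^(s-1) dt
segment 1/2 to 1 holds log(t)/t; add its integral
∫ log(t)·t^(s-1) over [1, 3/2)
∫ exp(-t)·t^(s-1) over [3/2, 3)
∫ t**(-3)·t^(s-1) over [3, ∞)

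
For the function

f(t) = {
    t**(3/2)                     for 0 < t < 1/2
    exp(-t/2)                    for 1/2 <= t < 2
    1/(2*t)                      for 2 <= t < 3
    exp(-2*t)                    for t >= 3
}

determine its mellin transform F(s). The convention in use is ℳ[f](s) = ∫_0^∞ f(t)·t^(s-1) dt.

breakpoints 1/2, 2, 3: one integral from each of the 4 segments
over [0, 1/2), the kernel integral of t**(3/2) enters the sum
piece [1/2, 2): integrate exp(-t/2) against the kernel
∫ over [2, 3) of 1/(2*t)·t^(s-1) joins the sum
[3, ∞) adds the kernel integral of exp(-2*t)

(12*24**s*(s - 1)*(2*s + 3)*uppergamma(s, 1/4) - 12*24**s*(s - 1)*(2*s + 3)*uppergamma(s, 1) - 3*24**s*(2*s + 3) + 2*36**s*(2*s + 3) + 12*6**s*(s - 1)*(2*s + 3)*uppergamma(s, 6) + 6*sqrt(2)*6**s*(s - 1))/(12*12**s*(s - 1)*(2*s + 3))
  Re(s) > -3/2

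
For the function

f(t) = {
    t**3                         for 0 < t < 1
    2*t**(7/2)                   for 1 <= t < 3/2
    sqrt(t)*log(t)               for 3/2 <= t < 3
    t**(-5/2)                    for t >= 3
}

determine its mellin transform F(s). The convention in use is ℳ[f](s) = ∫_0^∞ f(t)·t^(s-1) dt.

2**(-s - 3/2)*(324*2**(s + 3/2)*(s - 5/2)*(s + 7/2)*(-2*s + (s + 3/2)**2 - 2) - 324*2**(s + 3/2)*(s - 5/2)*(2*s + 6)*(-2*s + (s + 3/2)**2 - 2) - 108*3**(s + 3/2)*(s - 5/2)*(s + 3/2)*(s + 7/2)*(2*s + 6)*log(3) + 108*3**(s + 3/2)*(s - 5/2)*(s + 3/2)*(s + 7/2)*(2*s + 6)*log(2) - 108*3**(s + 3/2)*(s - 5/2)*(s + 7/2)*(2*s + 6)*log(2) + 108*3**(s + 3/2)*(s - 5/2)*(s + 7/2)*(2*s + 6) + 108*3**(s + 3/2)*(s - 5/2)*(s + 7/2)*(2*s + 6)*log(3) + 729*3**(s + 3/2)*(s - 5/2)*(2*s + 6)*(-2*s + (s + 3/2)**2 - 2) + 54*6**(s + 3/2)*(s - 5/2)*(s + 3/2)*(s + 7/2)*(2*s + 6)*log(3) - 54*6**(s + 3/2)*(s - 5/2)*(s + 7/2)*(2*s + 6)*log(3) - 54*6**(s + 3/2)*(s - 5/2)*(s + 7/2)*(2*s + 6) - 2*6**(s + 3/2)*(s + 7/2)*(2*s + 6)*(-2*s + (s + 3/2)**2 - 2))/(162*(s - 5/2)*(s + 7/2)*(2*s + 6)*(-2*s + (s + 3/2)**2 - 2))
  -3 < Re(s) < 5/2

reversing the shared t-power: t**(5/2) on [0, 1); 2*t**3 on [1, 3/2); log(t) on [3/2, 3); …
back out the shared t-power: sqrt(t) on [0, 1); 2*t on [1, 3/2); log(t)/t**2 on [3/2, 3); …
undo the shared t-power: t**(3/2) on [0, 1); 2*t**2 on [1, 3/2); log(t)/t on [3/2, 3); …
integrate the 4 segments split at 1, 3/2, 3, then add the results
on [0, 1) integrate f = t**3 against the kernel
∫ over [1, 3/2) of 2*t**(7/2)·t^(s-1) joins the sum
piece [3/2, 3): integrate sqrt(t)*log(t) against the kernel
segment [3, ∞) carries t**(-5/2); integrate it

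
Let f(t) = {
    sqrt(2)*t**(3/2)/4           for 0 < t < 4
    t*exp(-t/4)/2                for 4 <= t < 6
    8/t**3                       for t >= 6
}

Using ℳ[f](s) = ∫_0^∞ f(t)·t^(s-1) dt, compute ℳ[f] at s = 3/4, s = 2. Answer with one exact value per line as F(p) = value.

F(3/4) = -4*sqrt(2)*uppergamma(7/4, 3/2) + 4*6**(3/4)/243 + 4*sqrt(2)*uppergamma(7/4, 1) + 32/9
F(2) = -232*exp(-3/2) + 4/3 + 64*sqrt(2)/7 + 160*exp(-1)

strip the common scale on t: t**(3/2) on [0, 2); t*exp(-t/2) on [2, 3); t**(-3) on [3, ∞)
back out the shared t-power: sqrt(t) on [0, 2); exp(-t/2) on [2, 3); t**(-4) on [3, ∞)
split f at 4, 6: ℳ[f](s) collects 3 kernel integrals
on [0, 4): add ∫ sqrt(2)*t**(3/2)/4·t^(s-1) dt
between 4 and 6 the integrand is t*exp(-t/4)/2·t^(s-1)
∫ over [6, ∞) of 8/t**3·t^(s-1) joins the sum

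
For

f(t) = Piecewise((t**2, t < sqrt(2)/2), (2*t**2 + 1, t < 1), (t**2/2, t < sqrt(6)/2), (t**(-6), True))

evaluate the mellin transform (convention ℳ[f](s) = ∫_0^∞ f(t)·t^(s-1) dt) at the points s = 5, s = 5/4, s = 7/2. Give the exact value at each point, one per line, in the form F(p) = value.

the power substitution comes off first: t on [0, 1/2); 2*t + 1 on [1/2, 1); t/2 on [1, 3/2); …
linearity at sqrt(2)/2, 1, sqrt(6)/2 turns ℳ[f](s) into 4 summed integrals
for t in [0, sqrt(2)/2): the term is ∫ t**2·t^(s-1)
segment [sqrt(2)/2, 1) carries (2*t**2 + 1); integrate it
∫ over [1, sqrt(6)/2) of t**2/2·t^(s-1) joins the sum
the [sqrt(6)/2, ∞) slice contributes ∫ t**(-6)·t^(s-1) dt

F(5) = -19*sqrt(2)/560 + 29/70 + 305*sqrt(6)/672
F(5/4) = 2**(3/8)*(-31806 + 9775*3**(5/8) + 42066*2**(5/8))/66690
F(7/2) = 2**(1/4)*(-2610 + 5299*3**(3/4) + 7740*2**(3/4))/27720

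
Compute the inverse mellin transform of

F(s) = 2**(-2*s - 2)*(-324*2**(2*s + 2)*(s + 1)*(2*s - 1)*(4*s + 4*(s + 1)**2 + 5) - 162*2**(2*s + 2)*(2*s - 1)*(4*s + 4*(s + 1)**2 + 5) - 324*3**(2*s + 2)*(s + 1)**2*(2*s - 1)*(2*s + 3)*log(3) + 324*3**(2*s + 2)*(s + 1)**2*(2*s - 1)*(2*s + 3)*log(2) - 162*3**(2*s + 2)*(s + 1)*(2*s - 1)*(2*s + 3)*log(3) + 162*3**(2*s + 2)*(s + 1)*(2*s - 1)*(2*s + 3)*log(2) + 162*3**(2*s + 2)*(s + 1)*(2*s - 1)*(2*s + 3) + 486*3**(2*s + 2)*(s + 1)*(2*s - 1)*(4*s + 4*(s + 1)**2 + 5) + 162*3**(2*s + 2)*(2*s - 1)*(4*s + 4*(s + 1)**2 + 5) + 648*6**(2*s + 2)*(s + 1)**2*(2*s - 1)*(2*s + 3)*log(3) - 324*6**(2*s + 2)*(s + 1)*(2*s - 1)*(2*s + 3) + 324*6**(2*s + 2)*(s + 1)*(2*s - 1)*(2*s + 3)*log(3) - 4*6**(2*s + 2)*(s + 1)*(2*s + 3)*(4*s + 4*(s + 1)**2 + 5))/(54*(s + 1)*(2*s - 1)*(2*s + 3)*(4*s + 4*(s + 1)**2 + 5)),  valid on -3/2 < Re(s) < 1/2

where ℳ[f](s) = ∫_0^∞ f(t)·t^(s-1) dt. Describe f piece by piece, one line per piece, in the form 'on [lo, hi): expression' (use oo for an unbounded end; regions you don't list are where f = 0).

on [0, 1): t**(3/2)
on [1, 9/4): t*(sqrt(t) + 3)
on [9/4, 9): t**(3/2)*log(sqrt(t))
on [9, oo): 1/sqrt(t)

strip the shared t-power: sqrt(t) on [0, 1); sqrt(t) + 3 on [1, 9/4); sqrt(t)*log(sqrt(t)) on [9/4, 9); …
remove the power substitution first: t on [0, 1); t + 3 on [1, 3/2); t*log(t) on [3/2, 3); …
the 4 pieces separated at 1, 9/4, 9 each add one integral
the [0, 1) slice contributes ∫ t**(3/2)·t^(s-1) dt
∫ t*(sqrt(t) + 3)·t^(s-1) over [1, 9/4)
for t in [9/4, 9): the term is ∫ t**(3/2)*log(sqrt(t))·t^(s-1)
piece [9, ∞): integrate 1/sqrt(t) against the kernel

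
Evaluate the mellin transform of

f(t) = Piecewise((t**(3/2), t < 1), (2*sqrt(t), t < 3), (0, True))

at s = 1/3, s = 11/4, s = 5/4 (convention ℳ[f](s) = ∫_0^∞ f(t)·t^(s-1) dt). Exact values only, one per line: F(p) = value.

cuts at 1: linearity sums the 2 kernel integrals
on [0, 1): add ∫ t**(3/2)·t^(s-1) dt
over [1, 3), the kernel integral of 2*sqrt(t) enters the sum

F(1/3) = -102/55 + 12*3**(5/6)/5
F(11/4) = -84/221 + 216*3**(1/4)/13
F(5/4) = -60/77 + 24*3**(3/4)/7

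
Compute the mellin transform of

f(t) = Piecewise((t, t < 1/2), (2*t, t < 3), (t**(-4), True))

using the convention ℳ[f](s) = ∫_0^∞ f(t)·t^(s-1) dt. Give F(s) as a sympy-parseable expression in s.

(970*6**s*s - 3890*6**s - 81*s + 324)/(162*2**s*(s**2 - 3*s - 4))
  -1 < Re(s) < 4

decompose at 1/2, 3; ℳ[f](s) sums the 3 pieces' integrals
on [0, 1/2): add ∫ t·t^(s-1) dt
piece [1/2, 3): integrate 2*t against the kernel
segment [3, ∞) carries t**(-4); integrate it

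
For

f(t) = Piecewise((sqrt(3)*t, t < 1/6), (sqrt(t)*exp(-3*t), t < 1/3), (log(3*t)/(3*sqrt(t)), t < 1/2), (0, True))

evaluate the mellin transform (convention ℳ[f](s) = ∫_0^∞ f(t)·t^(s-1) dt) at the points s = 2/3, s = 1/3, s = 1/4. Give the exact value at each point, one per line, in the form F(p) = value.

F(2/3) = -6*2**(5/6) - 3**(5/6)*uppergamma(7/6, 1)/9 + 2**(1/3)*3**(5/6)/60 + 3**(5/6)*uppergamma(7/6, 1/2)/9 + log(3**(2**(5/6))/2**(2**(5/6))) + 4*3**(5/6)
F(1/3) = -12*2**(1/6) + log(2**(2*2**(1/6))/3**(2*2**(1/6))) - 3**(1/6)*uppergamma(5/6, 1)/3 + 2**(2/3)*3**(1/6)/16 + 3**(1/6)*uppergamma(5/6, 1/2)/3 + 12*3**(1/6)
F(1/4) = -16*2**(1/4)/3 - 4*2**(1/4)*log(3)/3 - 3**(1/4)*uppergamma(3/4, 1)/3 + 2**(3/4)*3**(1/4)/15 + 3**(1/4)*uppergamma(3/4, 1/2)/3 + 4*2**(1/4)*log(2)/3 + 16*3**(1/4)/3

remove the shared t-power first: sqrt(3)*sqrt(t) on [0, 1/6); exp(-3*t) on [1/6, 1/3); log(3*t)/(3*t) on [1/3, 1/2)
remove the common scale on t first: sqrt(t) on [0, 1/2); exp(-t) on [1/2, 1); log(t)/t on [1, 3/2)
along the cuts 1/6, 1/3, ℳ[f](s) splits into 3 integrals
on [0, 1/6): add ∫ sqrt(3)*t·t^(s-1) dt
over [1/6, 1/3), the kernel integral of sqrt(t)*exp(-3*t) enters the sum
between 1/3 and 1/2 the integrand is log(3*t)/(3*sqrt(t))·t^(s-1)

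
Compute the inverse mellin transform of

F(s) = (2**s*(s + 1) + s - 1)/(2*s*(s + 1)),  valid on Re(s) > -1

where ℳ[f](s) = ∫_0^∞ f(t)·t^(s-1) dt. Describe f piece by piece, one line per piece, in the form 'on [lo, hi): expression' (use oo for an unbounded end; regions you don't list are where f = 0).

along the cuts 1, ℳ[f](s) splits into 2 integrals
∫ t·t^(s-1) over [0, 1)
over [1, 2), the kernel integral of 1/2 enters the sum

on [0, 1): t
on [1, 2): 1/2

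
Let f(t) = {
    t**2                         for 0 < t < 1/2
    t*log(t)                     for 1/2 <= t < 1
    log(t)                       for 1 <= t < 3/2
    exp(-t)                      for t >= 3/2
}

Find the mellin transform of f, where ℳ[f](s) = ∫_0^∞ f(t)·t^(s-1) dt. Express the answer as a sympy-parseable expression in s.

treat the 4 regions marked off by 1/2, 1, 3/2 separately and sum
[0, 1/2) adds the kernel integral of t**2
piece [1/2, 1): integrate t*log(t) against the kernel
between 1 and 3/2 the integrand is log(t)·t^(s-1)
segment 3/2 to ∞ holds exp(-t); add its integral

(4*2**s*s**2*(s + 2)*(s**2 + 2*s + 1)*uppergamma(s, 3/2) - 4*2**s*s**2*(s + 2) + 4*2**s*(s + 2)*(s**2 + 2*s + 1) + 3**s*s*(s + 2)*(-4*log(2) + 4*log(3))*(s**2 + 2*s + 1) - 4*3**s*(s + 2)*(s**2 + 2*s + 1) + s**3*(s + 2)*log(4) + s**2*(s + 2)*log(4) + 2*s**2*(s + 2) + s**2*(s**2 + 2*s + 1))/(4*2**s*s**2*(s + 2)*(s**2 + 2*s + 1))
  Re(s) > -2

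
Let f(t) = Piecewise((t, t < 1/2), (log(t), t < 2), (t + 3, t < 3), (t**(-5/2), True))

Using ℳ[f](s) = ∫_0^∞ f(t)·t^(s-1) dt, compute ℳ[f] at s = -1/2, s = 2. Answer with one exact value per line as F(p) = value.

decompose at 1/2, 2, 3; ℳ[f](s) sums the 4 pieces' integrals
∫ over [0, 1/2) of t·t^(s-1) joins the sum
piece [1/2, 2): integrate log(t) against the kernel
segment 2 to 3 holds (t + 3); add its integral
over [3, ∞), the kernel integral of t**(-5/2) enters the sum

F(-1/2) = sqrt(2)*(-486*log(2) + sqrt(2) + 648)/162
F(2) = 2*sqrt(3)/3 + 17*log(2)/8 + 207/16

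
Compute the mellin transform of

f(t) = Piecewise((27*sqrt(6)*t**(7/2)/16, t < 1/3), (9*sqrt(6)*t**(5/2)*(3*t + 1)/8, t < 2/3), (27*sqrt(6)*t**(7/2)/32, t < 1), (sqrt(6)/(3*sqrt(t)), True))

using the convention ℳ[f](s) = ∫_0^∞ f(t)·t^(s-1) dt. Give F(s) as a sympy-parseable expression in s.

strip the common scale on t: t**(7/2) on [0, 1/2); t**(5/2)*(2*t + 1) on [1/2, 1); t**(7/2)/2 on [1, 3/2); …
peel off the shared t-power: t**3 on [0, 1/2); t**2*(2*t + 1) on [1/2, 1); t**3/2 on [1, 3/2); …
reversing the shared t-power: t on [0, 1/2); 2*t + 1 on [1/2, 1); t/2 on [1, 3/2); …
cuts at 1/3, 2/3, 1: linearity sums the 4 kernel integrals
∫ 27*sqrt(6)*t**(7/2)/16·t^(s-1) over [0, 1/3)
∫ 9*sqrt(6)*t**(5/2)*(3*t + 1)/8·t^(s-1) over [1/3, 2/3)
segment [2/3, 1) carries 27*sqrt(6)*t**(7/2)/32; integrate it
over [1, ∞), the kernel integral of sqrt(6)/(3*sqrt(t)) enters the sum

(960*2**s*s**2 + 2304*2**s*s - 1392*2**s + 196*3**s*sqrt(6)*s**2 - 120*3**s*sqrt(6)*s - 1525*3**s*sqrt(6) - 72*sqrt(2)*s**2 - 192*sqrt(2)*s + 114*sqrt(2))/(48*3**s*(8*s**3 + 44*s**2 + 46*s - 35))
  -7/2 < Re(s) < 1/2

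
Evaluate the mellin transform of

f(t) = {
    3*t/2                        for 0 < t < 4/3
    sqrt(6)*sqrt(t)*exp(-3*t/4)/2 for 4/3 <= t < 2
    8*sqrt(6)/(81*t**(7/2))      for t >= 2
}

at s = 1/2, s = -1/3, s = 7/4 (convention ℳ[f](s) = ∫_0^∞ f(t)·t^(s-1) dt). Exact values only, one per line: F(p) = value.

F(1/2) = sqrt(6)*(-162*E + 162*exp(3/2) + (1 + 108*sqrt(2))*exp(5/2))*exp(-5/2)/243
F(-1/3) = 2**(2/3)*3**(1/3)*(-1242*2**(1/6)*uppergamma(1/6, 3/2) + 4*3**(1/6) + 1242*2**(1/6)*uppergamma(1/6, 1) + 1863*2**(2/3))/2484
F(7/4) = -16*3**(1/4)*uppergamma(9/4, 3/2)/9 + 8*2**(3/4)*sqrt(3)/567 + 64*sqrt(2)*3**(1/4)/99 + 16*3**(1/4)*uppergamma(9/4, 1)/9

remove the common scale on t first: t on [0, 2); sqrt(t)*exp(-t/2) on [2, 3); t**(-7/2) on [3, ∞)
the shared t-power comes off first: sqrt(t) on [0, 2); exp(-t/2) on [2, 3); t**(-4) on [3, ∞)
f breaks at 4/3, 2 into 3 integrals to sum
on [0, 4/3): add ∫ 3*t/2·t^(s-1) dt
on [4/3, 2) integrate f = sqrt(6)*sqrt(t)*exp(-3*t/4)/2 against the kernel
piece [2, ∞): integrate 8*sqrt(6)/(81*t**(7/2)) against the kernel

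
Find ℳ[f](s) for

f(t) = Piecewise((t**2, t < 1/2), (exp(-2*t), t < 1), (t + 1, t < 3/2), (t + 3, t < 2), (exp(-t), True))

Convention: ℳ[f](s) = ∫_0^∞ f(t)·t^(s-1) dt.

treat the 5 regions marked off by 1/2, 1, 3/2, 2 separately and sum
the [0, 1/2) slice contributes ∫ t**2·t^(s-1) dt
on [1/2, 1): add ∫ exp(-2*t)·t^(s-1) dt
segment 1 to 3/2 holds (t + 1); add its integral
for t in [3/2, 2): the term is ∫ (t + 3)·t^(s-1)
segment 2 to ∞ holds exp(-t); add its integral

(20*2**(2*s)*s*(s + 2) + 12*2**(2*s)*(s + 2) + 4*2**s*s*(s + 1)*(s + 2)*uppergamma(s, 2) - 8*2**s*s*(s + 2) - 4*2**s*(s + 2) - 8*3**s*s*(s + 2) - 8*3**s*(s + 2) + 4*s*(s + 1)*(s + 2)*uppergamma(s, 1) - 4*s*(s + 1)*(s + 2)*uppergamma(s, 2) + s*(s + 1))/(4*2**s*s*(s + 1)*(s + 2))
  Re(s) > -2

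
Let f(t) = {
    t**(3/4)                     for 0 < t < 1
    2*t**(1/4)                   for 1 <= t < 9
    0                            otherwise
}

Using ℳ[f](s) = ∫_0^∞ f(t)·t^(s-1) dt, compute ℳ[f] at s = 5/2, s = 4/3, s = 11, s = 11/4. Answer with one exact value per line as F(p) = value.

F(5/2) = -60/143 + 1944*sqrt(3)/11
F(4/3) = -372/475 + 648*3**(1/6)/19
F(11) = -196/2115 + 27894275208*sqrt(3)/5
F(11/4) = 10198/21

remove the power substitution first: t**(3/2) on [0, 1); 2*sqrt(t) on [1, 3)
treat the 2 regions marked off by 1 separately and sum
over [0, 1), the kernel integral of t**(3/4) enters the sum
∫ over [1, 9) of 2*t**(1/4)·t^(s-1) joins the sum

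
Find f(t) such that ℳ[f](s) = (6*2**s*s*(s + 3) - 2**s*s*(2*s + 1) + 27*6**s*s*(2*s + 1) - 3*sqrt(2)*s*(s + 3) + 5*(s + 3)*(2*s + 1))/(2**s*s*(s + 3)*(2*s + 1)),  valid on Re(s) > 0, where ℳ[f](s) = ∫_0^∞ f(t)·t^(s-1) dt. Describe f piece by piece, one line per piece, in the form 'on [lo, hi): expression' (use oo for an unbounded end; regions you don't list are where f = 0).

on [0, 1/2): 5
on [1/2, 1): 3*sqrt(t)
on [1, 3): t**3

decompose at 1/2, 1; ℳ[f](s) sums the 3 pieces' integrals
segment [0, 1/2) carries 5; integrate it
between 1/2 and 1 the integrand is 3*sqrt(t)·t^(s-1)
[1, 3) adds the kernel integral of t**3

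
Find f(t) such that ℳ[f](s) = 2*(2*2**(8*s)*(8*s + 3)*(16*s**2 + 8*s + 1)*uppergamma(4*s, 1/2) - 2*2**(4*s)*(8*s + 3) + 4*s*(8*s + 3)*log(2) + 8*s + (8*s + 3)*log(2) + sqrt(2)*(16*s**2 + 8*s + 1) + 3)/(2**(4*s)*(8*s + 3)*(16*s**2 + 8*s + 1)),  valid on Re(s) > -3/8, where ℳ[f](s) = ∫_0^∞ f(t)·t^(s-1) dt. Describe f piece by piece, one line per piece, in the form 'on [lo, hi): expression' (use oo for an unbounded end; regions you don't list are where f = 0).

on [0, 1/16): t**(3/8)
on [1/16, 1): t**(1/4)*log(t**(1/4))
on [1, oo): exp(-t**(1/4)/2)

back out the power substitution: t**(3/4) on [0, 1/4); sqrt(t)*log(sqrt(t)) on [1/4, 1); exp(-sqrt(t)/2) on [1, ∞)
back out the power substitution: t**(3/2) on [0, 1/2); t*log(t) on [1/2, 1); exp(-t/2) on [1, ∞)
cuts at 1/16, 1: linearity sums the 3 kernel integrals
segment 0 to 1/16 holds t**(3/8); add its integral
between 1/16 and 1 the integrand is t**(1/4)*log(t**(1/4))·t^(s-1)
∫ over [1, ∞) of exp(-t**(1/4)/2)·t^(s-1) joins the sum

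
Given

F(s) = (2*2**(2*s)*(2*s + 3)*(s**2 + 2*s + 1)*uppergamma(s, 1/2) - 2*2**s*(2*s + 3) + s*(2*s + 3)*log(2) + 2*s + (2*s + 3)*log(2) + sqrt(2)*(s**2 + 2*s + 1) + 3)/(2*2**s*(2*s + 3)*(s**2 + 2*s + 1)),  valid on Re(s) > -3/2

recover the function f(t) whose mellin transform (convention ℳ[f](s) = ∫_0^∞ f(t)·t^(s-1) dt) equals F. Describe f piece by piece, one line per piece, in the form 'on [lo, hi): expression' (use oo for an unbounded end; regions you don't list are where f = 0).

on [0, 1/2): t**(3/2)
on [1/2, 1): t*log(t)
on [1, oo): exp(-t/2)

integrate the 3 segments split at 1/2, 1, then add the results
∫ t**(3/2)·t^(s-1) over [0, 1/2)
segment [1/2, 1) carries t*log(t); integrate it
the [1, ∞) slice contributes ∫ exp(-t/2)·t^(s-1) dt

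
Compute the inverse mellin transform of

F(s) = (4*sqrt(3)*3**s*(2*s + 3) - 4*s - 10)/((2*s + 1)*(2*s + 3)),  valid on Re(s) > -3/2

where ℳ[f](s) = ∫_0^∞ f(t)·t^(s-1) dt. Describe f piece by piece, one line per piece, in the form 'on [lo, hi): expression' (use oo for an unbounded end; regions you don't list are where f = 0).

decompose at 1; ℳ[f](s) sums the 2 pieces' integrals
∫ over [0, 1) of t**(3/2)·t^(s-1) joins the sum
on [1, 3) integrate f = 2*sqrt(t) against the kernel

on [0, 1): t**(3/2)
on [1, 3): 2*sqrt(t)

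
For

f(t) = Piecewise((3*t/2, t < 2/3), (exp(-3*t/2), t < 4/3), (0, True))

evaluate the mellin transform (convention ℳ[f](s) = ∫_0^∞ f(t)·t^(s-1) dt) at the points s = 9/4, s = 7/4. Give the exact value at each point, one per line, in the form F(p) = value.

F(9/4) = 4*54**(1/4)*(-13*uppergamma(9/4, 2) + 4 + 13*uppergamma(9/4, 1))/351
F(7/4) = 2*24**(1/4)*(-11*uppergamma(7/4, 2) + 4 + 11*uppergamma(7/4, 1))/99

strip the common scale on t: t on [0, 1); exp(-t) on [1, 2)
the 2 pieces separated at 2/3 each add one integral
between 0 and 2/3 the integrand is 3*t/2·t^(s-1)
between 2/3 and 4/3 the integrand is exp(-3*t/2)·t^(s-1)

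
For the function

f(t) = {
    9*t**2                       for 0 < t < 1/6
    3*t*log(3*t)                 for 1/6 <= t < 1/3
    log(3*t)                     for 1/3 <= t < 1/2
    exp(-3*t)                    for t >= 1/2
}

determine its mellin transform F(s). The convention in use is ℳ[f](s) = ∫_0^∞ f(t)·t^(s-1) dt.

peel off the common scale on t: t**2 on [0, 1/2); t*log(t) on [1/2, 1); log(t) on [1, 3/2); …
breakpoints 1/6, 1/3, 1/2: one integral from each of the 4 segments
segment [0, 1/6) carries 9*t**2; integrate it
over [1/6, 1/3), the kernel integral of 3*t*log(3*t) enters the sum
the [1/3, 1/2) slice contributes ∫ log(3*t)·t^(s-1) dt
[1/2, ∞) adds the kernel integral of exp(-3*t)

(4*2**s*s**2*(s + 2)*(s**2 + 2*s + 1)*uppergamma(s, 3/2) - 4*2**s*s**2*(s + 2) + 4*2**s*(s + 2)*(s**2 + 2*s + 1) + 3**s*s*(s + 2)*(-4*log(2) + 4*log(3))*(s**2 + 2*s + 1) - 4*3**s*(s + 2)*(s**2 + 2*s + 1) + s**3*(s + 2)*log(4) + s**2*(s + 2)*log(4) + 2*s**2*(s + 2) + s**2*(s**2 + 2*s + 1))/(4*6**s*s**2*(s + 2)*(s**2 + 2*s + 1))
  Re(s) > -2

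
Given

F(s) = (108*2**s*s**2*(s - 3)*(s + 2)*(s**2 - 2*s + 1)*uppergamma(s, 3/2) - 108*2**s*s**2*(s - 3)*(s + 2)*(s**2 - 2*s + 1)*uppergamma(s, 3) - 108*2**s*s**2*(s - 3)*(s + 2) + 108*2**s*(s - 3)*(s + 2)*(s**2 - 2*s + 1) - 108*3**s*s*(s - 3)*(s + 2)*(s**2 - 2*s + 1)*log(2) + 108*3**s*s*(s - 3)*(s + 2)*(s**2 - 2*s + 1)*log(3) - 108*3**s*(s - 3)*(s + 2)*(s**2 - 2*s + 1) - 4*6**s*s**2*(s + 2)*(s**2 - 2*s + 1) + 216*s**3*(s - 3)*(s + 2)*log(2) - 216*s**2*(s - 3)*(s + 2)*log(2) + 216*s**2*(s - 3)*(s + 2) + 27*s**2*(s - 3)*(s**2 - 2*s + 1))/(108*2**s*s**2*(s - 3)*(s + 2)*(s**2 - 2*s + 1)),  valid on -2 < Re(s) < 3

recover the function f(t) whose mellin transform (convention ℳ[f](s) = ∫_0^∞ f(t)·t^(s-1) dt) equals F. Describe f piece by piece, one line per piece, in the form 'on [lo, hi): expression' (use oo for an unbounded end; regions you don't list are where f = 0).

linearity at 1/2, 1, 3/2, 3 turns ℳ[f](s) into 5 summed integrals
on [0, 1/2): add ∫ t**2·t^(s-1) dt
between 1/2 and 1 the integrand is log(t)/t·t^(s-1)
segment [1, 3/2) carries log(t); integrate it
∫ over [3/2, 3) of exp(-t)·t^(s-1) joins the sum
∫ over [3, ∞) of t**(-3)·t^(s-1) joins the sum

on [0, 1/2): t**2
on [1/2, 1): log(t)/t
on [1, 3/2): log(t)
on [3/2, 3): exp(-t)
on [3, oo): t**(-3)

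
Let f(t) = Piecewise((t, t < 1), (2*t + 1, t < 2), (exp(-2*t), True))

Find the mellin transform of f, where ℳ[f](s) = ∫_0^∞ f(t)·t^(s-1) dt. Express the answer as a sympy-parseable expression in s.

(2**s*s*(s + 1)*uppergamma(s, 4) - 2*4**s*s - 4**s + 5*8**s*s + 8**s)/(4**s*s*(s + 1))
  Re(s) > -1

split f at 1, 2: ℳ[f](s) collects 3 kernel integrals
the [0, 1) slice contributes ∫ t·t^(s-1) dt
between 1 and 2 the integrand is (2*t + 1)·t^(s-1)
[2, ∞) adds the kernel integral of exp(-2*t)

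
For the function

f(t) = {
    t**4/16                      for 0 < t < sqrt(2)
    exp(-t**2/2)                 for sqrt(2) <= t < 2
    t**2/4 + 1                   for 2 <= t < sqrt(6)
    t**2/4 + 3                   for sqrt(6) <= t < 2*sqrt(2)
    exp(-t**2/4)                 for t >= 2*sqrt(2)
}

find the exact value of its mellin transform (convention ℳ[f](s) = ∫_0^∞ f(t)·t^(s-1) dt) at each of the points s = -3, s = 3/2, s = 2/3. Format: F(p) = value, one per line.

the common scale on t comes off first: t**4 on [0, sqrt(2)/2); exp(-2*t**2) on [sqrt(2)/2, 1); t**2 + 1 on [1, sqrt(6)/2); …
undo the power substitution: t**2 on [0, 1/2); exp(-2*t) on [1/2, 1); t + 1 on [1, 3/2); …
decompose at sqrt(2), 2, sqrt(6), 2*sqrt(2); ℳ[f](s) sums the 5 pieces' integrals
[0, sqrt(2)) adds the kernel integral of t**4/16
for t in [sqrt(2), 2): the term is ∫ exp(-t**2/2)·t^(s-1)
segment [2, sqrt(6)) carries (t**2/4 + 1); integrate it
piece [sqrt(6), 2*sqrt(2)): integrate (t**2/4 + 3) against the kernel
∫ over [2*sqrt(2), ∞) of exp(-t**2/4)·t^(s-1) joins the sum

F(-3) = sqrt(2)*(-E/12 + sqrt(2)*(-27*sqrt(2) + 72*sqrt(pi)*exp(2)*erfc(sqrt(2)) + 108)/1728 + (-54 - 288*sqrt(pi)*erfc(sqrt(2)) + 32*sqrt(3) + 288*sqrt(pi)*erfc(1) + 144*sqrt(2))*exp(2)/1728)*exp(-2)
F(3/2) = 2**(3/4)*(-616*3**(3/4) - 440*2**(3/4) - 231*uppergamma(3/4, 2) + 21 + 231*2**(3/4)*uppergamma(3/4, 2) + 231*uppergamma(3/4, 1) + 2376*sqrt(2))/462
F(2/3) = 2**(1/3)*(-168*3**(1/3) - 105*2**(1/3) - 28*uppergamma(1/3, 2) + 28*2**(1/3)*uppergamma(1/3, 2) + 3 + 28*uppergamma(1/3, 1) + 294*2**(2/3))/56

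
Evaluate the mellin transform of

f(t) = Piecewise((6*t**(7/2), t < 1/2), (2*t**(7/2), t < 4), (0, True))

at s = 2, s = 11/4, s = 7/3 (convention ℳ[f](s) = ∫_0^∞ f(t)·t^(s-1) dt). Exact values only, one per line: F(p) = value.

f breaks at 1/2 into 2 integrals to sum
on [0, 1/2): add ∫ 6*t**(7/2)·t^(s-1) dt
[1/2, 4) adds the kernel integral of 2*t**(7/2)

F(2) = sqrt(2)/88 + 8192/11
F(11/4) = 2**(3/4)/200 + 32768*sqrt(2)/25
F(7/3) = 3*2**(1/6)/280 + 24576*2**(2/3)/35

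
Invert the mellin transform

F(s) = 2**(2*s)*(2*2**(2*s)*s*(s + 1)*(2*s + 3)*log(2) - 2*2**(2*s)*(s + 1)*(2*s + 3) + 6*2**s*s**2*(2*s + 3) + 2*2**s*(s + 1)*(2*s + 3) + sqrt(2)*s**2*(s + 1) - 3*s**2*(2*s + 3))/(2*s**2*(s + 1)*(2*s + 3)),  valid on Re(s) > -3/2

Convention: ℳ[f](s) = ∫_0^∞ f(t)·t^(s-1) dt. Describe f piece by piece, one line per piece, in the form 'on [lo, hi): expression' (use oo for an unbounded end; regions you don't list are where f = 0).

on [0, 4): sqrt(2)*t**(3/2)/32
on [4, 8): 3*t/8
on [8, 16): log(t/8)

back out the common scale on t: t**(3/2)/8 on [0, 2); 3*t/4 on [2, 4); log(t/4) on [4, 8)
peel off the common scale on t: sqrt(2)*t**(3/2)/4 on [0, 1); 3*t/2 on [1, 2); log(t/2) on [2, 4)
invert the common scale on t to get t**(3/2) on [0, 1/2); 3*t on [1/2, 1); log(t) on [1, 2)
cuts at 4, 8: linearity sums the 3 kernel integrals
over [0, 4), the kernel integral of sqrt(2)*t**(3/2)/32 enters the sum
segment [4, 8) carries 3*t/8; integrate it
piece [8, 16): integrate log(t/8) against the kernel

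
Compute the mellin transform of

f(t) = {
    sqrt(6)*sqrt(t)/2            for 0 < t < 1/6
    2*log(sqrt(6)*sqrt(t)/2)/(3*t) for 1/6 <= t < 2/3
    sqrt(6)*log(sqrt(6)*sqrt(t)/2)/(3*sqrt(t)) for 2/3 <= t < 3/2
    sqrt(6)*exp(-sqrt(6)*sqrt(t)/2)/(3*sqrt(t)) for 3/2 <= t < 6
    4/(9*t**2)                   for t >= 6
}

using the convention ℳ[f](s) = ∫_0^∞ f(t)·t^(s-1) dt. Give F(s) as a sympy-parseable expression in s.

2**(1 - 2*s)*(108*2**(2*s - 1)*(2*s - 4)*(2*s - 1)**2*(2*s + 1)*(-4*s + (2*s - 1)**2 + 3)*uppergamma(2*s - 1, 3/2) - 108*2**(2*s - 1)*(2*s - 4)*(2*s - 1)**2*(2*s + 1)*(-4*s + (2*s - 1)**2 + 3)*uppergamma(2*s - 1, 3) - 108*2**(2*s - 1)*(2*s - 4)*(2*s - 1)**2*(2*s + 1) + 108*2**(2*s - 1)*(2*s - 4)*(2*s + 1)*(-4*s + (2*s - 1)**2 + 3) - 108*3**(2*s - 1)*(2*s - 4)*(2*s - 1)*(2*s + 1)*(-4*s + (2*s - 1)**2 + 3)*log(2) + 108*3**(2*s - 1)*(2*s - 4)*(2*s - 1)*(2*s + 1)*(-4*s + (2*s - 1)**2 + 3)*log(3) - 108*3**(2*s - 1)*(2*s - 4)*(2*s + 1)*(-4*s + (2*s - 1)**2 + 3) - 4*6**(2*s - 1)*(2*s - 1)**2*(2*s + 1)*(-4*s + (2*s - 1)**2 + 3) + 216*(2*s - 4)*(2*s - 1)**3*(2*s + 1)*log(2) - 216*(2*s - 4)*(2*s - 1)**2*(2*s + 1)*log(2) + 216*(2*s - 4)*(2*s - 1)**2*(2*s + 1) + 27*(2*s - 4)*(2*s - 1)**2*(-4*s + (2*s - 1)**2 + 3))/(54*(3/2)**s*(2*s - 4)*(2*s - 1)**2*(2*s + 1)*(-4*s + (2*s - 1)**2 + 3))
  -1/2 < Re(s) < 2

peel off the common scale on t: sqrt(t) on [0, 1/4); log(sqrt(t))/t on [1/4, 1); log(sqrt(t))/sqrt(t) on [1, 9/4); …
back out the power substitution: t on [0, 1/2); log(t)/t**2 on [1/2, 1); log(t)/t on [1, 3/2); …
undo the shared t-power: t**2 on [0, 1/2); log(t)/t on [1/2, 1); log(t) on [1, 3/2); …
split f at 1/6, 2/3, 3/2, 6: ℳ[f](s) collects 5 kernel integrals
[0, 1/6) adds the kernel integral of sqrt(6)*sqrt(t)/2
piece [1/6, 2/3): integrate 2*log(sqrt(6)*sqrt(t)/2)/(3*t) against the kernel
over [2/3, 3/2), the kernel integral of sqrt(6)*log(sqrt(6)*sqrt(t)/2)/(3*sqrt(t)) enters the sum
on [3/2, 6) integrate f = sqrt(6)*exp(-sqrt(6)*sqrt(t)/2)/(3*sqrt(t)) against the kernel
the [6, ∞) slice contributes ∫ 4/(9*t**2)·t^(s-1) dt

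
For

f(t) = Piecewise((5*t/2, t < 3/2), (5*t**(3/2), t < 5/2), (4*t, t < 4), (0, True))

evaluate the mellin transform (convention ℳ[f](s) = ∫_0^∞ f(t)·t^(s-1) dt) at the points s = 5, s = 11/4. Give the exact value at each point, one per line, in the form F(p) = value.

F(5) = -3645*sqrt(6)/832 + 78125*sqrt(10)/832 + 658599/256
F(11/4) = -25*2**(1/4)*5**(3/4)/3 - 405*2**(3/4)*3**(1/4)/136 + 9*2**(1/4)*3**(3/4)/8 + 3125*2**(3/4)*5**(1/4)/136 + 2048*sqrt(2)/15

split f at 3/2, 5/2: ℳ[f](s) collects 3 kernel integrals
piece [0, 3/2): integrate 5*t/2 against the kernel
for t in [3/2, 5/2): the term is ∫ 5*t**(3/2)·t^(s-1)
∫ over [5/2, 4) of 4*t·t^(s-1) joins the sum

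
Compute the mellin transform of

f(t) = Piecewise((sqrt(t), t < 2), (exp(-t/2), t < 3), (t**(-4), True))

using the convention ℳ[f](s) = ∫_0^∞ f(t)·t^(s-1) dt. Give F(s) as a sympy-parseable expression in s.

treat the 3 regions marked off by 2, 3 separately and sum
between 0 and 2 the integrand is sqrt(t)·t^(s-1)
on [2, 3): add ∫ exp(-t/2)·t^(s-1) dt
[3, ∞) adds the kernel integral of t**(-4)

(2**s*(s - 4)*(2*s + 1)*uppergamma(s, 1) - 2**s*(s - 4)*(2*s + 1)*uppergamma(s, 3/2) + 2*2**(s + 1/2)*(s - 4) - 3**s*(2*s + 1)/81)/((s - 4)*(2*s + 1))
  -1/2 < Re(s) < 4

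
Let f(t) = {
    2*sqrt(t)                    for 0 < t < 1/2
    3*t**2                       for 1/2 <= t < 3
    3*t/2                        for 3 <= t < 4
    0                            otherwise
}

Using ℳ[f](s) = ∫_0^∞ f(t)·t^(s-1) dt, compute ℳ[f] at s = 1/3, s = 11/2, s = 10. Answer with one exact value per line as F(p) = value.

summing 3 kernel integrals split by 1/2, 3 yields ℳ[f](s)
piece [0, 1/2): integrate 2*sqrt(t) against the kernel
on [1/2, 3) integrate f = 3*t**2 against the kernel
for t in [3, 4): the term is ∫ 3*t/2·t^(s-1)

F(1/3) = 6*2**(1/6)/5 + 243*2**(2/3)/56 + 459*3**(1/3)/56
F(11/2) = -sqrt(2)/640 + 45927*sqrt(3)/65 + 4718605/2496
F(10) = sqrt(2)/10752 + 122670256117/180224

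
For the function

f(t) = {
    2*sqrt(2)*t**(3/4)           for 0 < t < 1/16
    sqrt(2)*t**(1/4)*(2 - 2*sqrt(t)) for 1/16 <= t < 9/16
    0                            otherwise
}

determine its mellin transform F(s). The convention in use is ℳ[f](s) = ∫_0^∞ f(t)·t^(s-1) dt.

2**(1/2 - 4*s)*(3**(2*s + 1/2)*(4*s + 1) + 8*3**(2*s + 1/2) - 8*s - 10)/((4*s + 1)*(4*s + 3))
  Re(s) > -3/4

back out the power substitution: 2*sqrt(2)*t**(3/2) on [0, 1/4); sqrt(2)*sqrt(t)*(2 - 2*t) on [1/4, 3/4)
strip the common scale on t: t**(3/2) on [0, 1/2); sqrt(t)*(2 - t) on [1/2, 3/2)
peel off the shared t-power: t on [0, 1/2); 2 - t on [1/2, 3/2)
linearity at 1/16 turns ℳ[f](s) into 2 summed integrals
segment [0, 1/16) carries 2*sqrt(2)*t**(3/4); integrate it
on [1/16, 9/16): add ∫ sqrt(2)*t**(1/4)*(2 - 2*sqrt(t))·t^(s-1) dt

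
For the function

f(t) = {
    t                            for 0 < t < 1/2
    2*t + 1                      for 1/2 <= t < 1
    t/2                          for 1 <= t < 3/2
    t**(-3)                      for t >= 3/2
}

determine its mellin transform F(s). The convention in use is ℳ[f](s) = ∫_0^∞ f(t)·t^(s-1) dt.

(270*2**s*s**2 - 702*2**s*s - 324*2**s + 49*3**s*s**2 - 275*3**s*s - 162*s**2 + 378*s + 324)/(108*2**s*s*(s**2 - 2*s - 3))
  -1 < Re(s) < 3

treat the 4 regions marked off by 1/2, 1, 3/2 separately and sum
∫ t·t^(s-1) over [0, 1/2)
between 1/2 and 1 the integrand is (2*t + 1)·t^(s-1)
∫ t/2·t^(s-1) over [1, 3/2)
over [3/2, ∞), the kernel integral of t**(-3) enters the sum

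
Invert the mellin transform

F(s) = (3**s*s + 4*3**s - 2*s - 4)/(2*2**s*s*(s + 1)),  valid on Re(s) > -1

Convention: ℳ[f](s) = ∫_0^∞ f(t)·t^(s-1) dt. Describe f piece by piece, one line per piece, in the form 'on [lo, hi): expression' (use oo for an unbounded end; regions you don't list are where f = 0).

on [0, 1/2): t
on [1/2, 3/2): 2 - t

cuts at 1/2: linearity sums the 2 kernel integrals
∫ t·t^(s-1) over [0, 1/2)
piece [1/2, 3/2): integrate (2 - t) against the kernel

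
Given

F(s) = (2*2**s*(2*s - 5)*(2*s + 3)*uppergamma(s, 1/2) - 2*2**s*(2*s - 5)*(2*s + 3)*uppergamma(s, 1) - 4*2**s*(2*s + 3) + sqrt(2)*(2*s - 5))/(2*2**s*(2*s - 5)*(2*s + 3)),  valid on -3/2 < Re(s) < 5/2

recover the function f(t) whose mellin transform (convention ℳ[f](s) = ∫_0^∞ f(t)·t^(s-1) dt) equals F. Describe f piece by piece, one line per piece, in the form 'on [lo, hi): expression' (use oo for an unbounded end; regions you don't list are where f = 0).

linearity at 1/2, 1 turns ℳ[f](s) into 3 summed integrals
over [0, 1/2), the kernel integral of t**(3/2) enters the sum
segment [1/2, 1) carries exp(-t); integrate it
the [1, ∞) slice contributes ∫ t**(-5/2)·t^(s-1) dt

on [0, 1/2): t**(3/2)
on [1/2, 1): exp(-t)
on [1, oo): t**(-5/2)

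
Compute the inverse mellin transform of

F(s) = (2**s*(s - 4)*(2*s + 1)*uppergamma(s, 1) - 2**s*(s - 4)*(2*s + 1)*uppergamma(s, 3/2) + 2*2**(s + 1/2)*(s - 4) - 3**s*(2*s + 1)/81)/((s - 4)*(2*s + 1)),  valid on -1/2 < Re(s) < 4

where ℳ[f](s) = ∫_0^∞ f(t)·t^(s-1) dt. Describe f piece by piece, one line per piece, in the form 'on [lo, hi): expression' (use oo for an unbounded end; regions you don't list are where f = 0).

on [0, 2): sqrt(t)
on [2, 3): exp(-t/2)
on [3, oo): t**(-4)

linearity at 2, 3 turns ℳ[f](s) into 3 summed integrals
∫ over [0, 2) of sqrt(t)·t^(s-1) joins the sum
[2, 3) adds the kernel integral of exp(-t/2)
segment [3, ∞) carries t**(-4); integrate it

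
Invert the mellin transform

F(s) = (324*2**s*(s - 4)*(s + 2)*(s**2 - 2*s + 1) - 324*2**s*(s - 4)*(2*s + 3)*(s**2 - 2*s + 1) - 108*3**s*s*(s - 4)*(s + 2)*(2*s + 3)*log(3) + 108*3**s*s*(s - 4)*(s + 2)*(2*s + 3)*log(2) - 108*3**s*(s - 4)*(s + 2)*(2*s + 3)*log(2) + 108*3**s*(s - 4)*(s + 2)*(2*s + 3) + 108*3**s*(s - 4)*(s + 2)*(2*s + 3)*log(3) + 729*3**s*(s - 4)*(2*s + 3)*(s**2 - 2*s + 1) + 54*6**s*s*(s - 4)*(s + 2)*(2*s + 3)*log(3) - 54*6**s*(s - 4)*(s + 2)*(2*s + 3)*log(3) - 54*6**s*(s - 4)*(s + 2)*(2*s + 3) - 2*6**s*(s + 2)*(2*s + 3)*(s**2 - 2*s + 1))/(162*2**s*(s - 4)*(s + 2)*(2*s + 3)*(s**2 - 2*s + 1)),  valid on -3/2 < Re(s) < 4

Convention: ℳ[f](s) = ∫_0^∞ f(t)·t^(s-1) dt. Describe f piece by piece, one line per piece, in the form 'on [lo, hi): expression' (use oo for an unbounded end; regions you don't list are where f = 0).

on [0, 1): t**(3/2)
on [1, 3/2): 2*t**2
on [3/2, 3): log(t)/t
on [3, oo): t**(-4)

cuts at 1, 3/2, 3: linearity sums the 4 kernel integrals
the [0, 1) slice contributes ∫ t**(3/2)·t^(s-1) dt
on [1, 3/2) integrate f = 2*t**2 against the kernel
piece [3/2, 3): integrate log(t)/t against the kernel
segment 3 to ∞ holds t**(-4); add its integral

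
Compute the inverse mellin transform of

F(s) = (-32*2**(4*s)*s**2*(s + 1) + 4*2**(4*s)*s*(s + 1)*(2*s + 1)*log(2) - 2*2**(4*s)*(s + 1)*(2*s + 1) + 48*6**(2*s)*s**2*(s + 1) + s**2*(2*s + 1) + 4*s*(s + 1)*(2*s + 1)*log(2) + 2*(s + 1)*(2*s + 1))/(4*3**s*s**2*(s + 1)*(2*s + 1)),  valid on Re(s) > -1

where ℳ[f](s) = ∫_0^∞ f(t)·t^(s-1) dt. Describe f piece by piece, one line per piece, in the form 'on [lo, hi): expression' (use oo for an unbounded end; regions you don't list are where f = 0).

on [0, 1/3): 3*t/4
on [1/3, 16/3): log(sqrt(3)*sqrt(t)/2)
on [16/3, 12): sqrt(3)*sqrt(t)

undo the common scale on t: t/4 on [0, 1); log(sqrt(t)/2) on [1, 16); sqrt(t) on [16, 36)
remove the power substitution first: t**2/4 on [0, 1); log(t/2) on [1, 4); t on [4, 6)
the common scale on t comes off first: t**2 on [0, 1/2); log(t) on [1/2, 2); 2*t on [2, 3)
decompose at 1/3, 16/3; ℳ[f](s) sums the 3 pieces' integrals
on [0, 1/3) integrate f = 3*t/4 against the kernel
on [1/3, 16/3) integrate f = log(sqrt(3)*sqrt(t)/2) against the kernel
between 16/3 and 12 the integrand is sqrt(3)*sqrt(t)·t^(s-1)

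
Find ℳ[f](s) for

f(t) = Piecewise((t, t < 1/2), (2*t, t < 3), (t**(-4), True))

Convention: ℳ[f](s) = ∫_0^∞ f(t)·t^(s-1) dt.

slice at 1/2, 3, transform all 3 pieces, and sum them
on [0, 1/2) integrate f = t against the kernel
piece [1/2, 3): integrate 2*t against the kernel
over [3, ∞), the kernel integral of t**(-4) enters the sum

(970*6**s*s - 3890*6**s - 81*s + 324)/(162*2**s*(s**2 - 3*s - 4))
  -1 < Re(s) < 4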